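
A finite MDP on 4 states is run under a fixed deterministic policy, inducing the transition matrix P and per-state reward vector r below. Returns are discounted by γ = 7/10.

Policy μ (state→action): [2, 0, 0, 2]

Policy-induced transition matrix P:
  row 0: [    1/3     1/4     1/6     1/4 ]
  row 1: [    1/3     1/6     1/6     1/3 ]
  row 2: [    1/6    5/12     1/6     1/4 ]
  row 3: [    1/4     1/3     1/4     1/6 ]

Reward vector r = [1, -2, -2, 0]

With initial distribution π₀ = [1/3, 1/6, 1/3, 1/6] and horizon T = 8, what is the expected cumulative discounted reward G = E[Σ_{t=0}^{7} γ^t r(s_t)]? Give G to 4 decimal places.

G = -2.0989

t=0: π = [0.3333, 0.1667, 0.3333, 0.1667], E[r] = -0.6667, γ^t·E[r] = -0.666667, running G = -0.666667
t=1: π = [0.2639, 0.3056, 0.1806, 0.2500], E[r] = -0.7083, γ^t·E[r] = -0.495833, running G = -1.162500
t=2: π = [0.2824, 0.2755, 0.1875, 0.2546], E[r] = -0.6435, γ^t·E[r] = -0.315324, running G = -1.477824
t=3: π = [0.2809, 0.2795, 0.1879, 0.2517], E[r] = -0.6539, γ^t·E[r] = -0.224300, running G = -1.702124
t=4: π = [0.2810, 0.2790, 0.1876, 0.2523], E[r] = -0.6522, γ^t·E[r] = -0.156605, running G = -1.858728
t=5: π = [0.2810, 0.2791, 0.1877, 0.2522], E[r] = -0.6525, γ^t·E[r] = -0.109658, running G = -1.968386
t=6: π = [0.2810, 0.2790, 0.1877, 0.2522], E[r] = -0.6524, γ^t·E[r] = -0.076758, running G = -2.045144
t=7: π = [0.2810, 0.2790, 0.1877, 0.2522], E[r] = -0.6524, γ^t·E[r] = -0.053731, running G = -2.098875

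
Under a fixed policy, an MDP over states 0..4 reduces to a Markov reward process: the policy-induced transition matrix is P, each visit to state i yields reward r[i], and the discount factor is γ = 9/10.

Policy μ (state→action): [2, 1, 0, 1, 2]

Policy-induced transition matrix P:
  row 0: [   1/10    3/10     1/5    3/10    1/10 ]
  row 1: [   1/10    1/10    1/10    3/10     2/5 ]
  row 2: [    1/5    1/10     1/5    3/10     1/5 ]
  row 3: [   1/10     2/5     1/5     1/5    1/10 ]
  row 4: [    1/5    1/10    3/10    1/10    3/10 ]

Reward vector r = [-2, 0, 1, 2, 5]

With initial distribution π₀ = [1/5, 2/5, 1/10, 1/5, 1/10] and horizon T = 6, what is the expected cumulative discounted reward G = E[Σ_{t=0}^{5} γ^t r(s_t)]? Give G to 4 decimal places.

t=0: π = [0.2000, 0.4000, 0.1000, 0.2000, 0.1000], E[r] = 0.6000, γ^t·E[r] = 0.600000, running G = 0.600000
t=1: π = [0.1200, 0.2000, 0.1700, 0.2600, 0.2500], E[r] = 1.7000, γ^t·E[r] = 1.530000, running G = 2.130000
t=2: π = [0.1420, 0.2020, 0.2050, 0.2240, 0.2270], E[r] = 1.5040, γ^t·E[r] = 1.218240, running G = 3.348240
t=3: π = [0.1432, 0.1956, 0.2025, 0.2322, 0.2265], E[r] = 1.5130, γ^t·E[r] = 1.102977, running G = 4.451217
t=4: π = [0.1429, 0.1983, 0.2031, 0.2315, 0.2242], E[r] = 1.5014, γ^t·E[r] = 0.985069, running G = 5.436286
t=5: π = [0.1427, 0.1980, 0.2026, 0.2320, 0.2246], E[r] = 1.5044, γ^t·E[r] = 0.888313, running G = 6.324599

G = 6.3246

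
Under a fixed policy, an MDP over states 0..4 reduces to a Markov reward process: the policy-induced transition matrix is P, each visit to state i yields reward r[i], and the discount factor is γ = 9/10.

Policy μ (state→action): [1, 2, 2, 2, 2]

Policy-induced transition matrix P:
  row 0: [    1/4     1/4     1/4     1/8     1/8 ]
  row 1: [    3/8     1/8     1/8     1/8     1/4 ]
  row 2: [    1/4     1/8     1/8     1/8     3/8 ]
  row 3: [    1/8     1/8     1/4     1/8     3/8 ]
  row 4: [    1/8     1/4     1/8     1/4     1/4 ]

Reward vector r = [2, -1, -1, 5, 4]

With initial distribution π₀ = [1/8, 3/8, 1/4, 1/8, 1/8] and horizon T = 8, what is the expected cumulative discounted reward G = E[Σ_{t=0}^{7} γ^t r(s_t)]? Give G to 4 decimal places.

G = 9.8730

t=0: π = [0.1250, 0.3750, 0.2500, 0.1250, 0.1250], E[r] = 0.7500, γ^t·E[r] = 0.750000, running G = 0.750000
t=1: π = [0.2656, 0.1563, 0.1563, 0.1406, 0.2813], E[r] = 2.0469, γ^t·E[r] = 1.842188, running G = 2.592188
t=2: π = [0.2168, 0.1934, 0.1758, 0.1602, 0.2539], E[r] = 1.8809, γ^t·E[r] = 1.523496, running G = 4.115684
t=3: π = [0.2224, 0.1838, 0.1721, 0.1567, 0.2649], E[r] = 1.9321, γ^t·E[r] = 1.408522, running G = 5.524206
t=4: π = [0.2203, 0.1859, 0.1724, 0.1581, 0.2633], E[r] = 1.9260, γ^t·E[r] = 1.263665, running G = 6.787871
t=5: π = [0.2206, 0.1854, 0.1723, 0.1579, 0.2638], E[r] = 1.9281, γ^t·E[r] = 1.138499, running G = 7.926370
t=6: π = [0.2205, 0.1855, 0.1723, 0.1580, 0.2637], E[r] = 1.9278, γ^t·E[r] = 1.024498, running G = 8.950868
t=7: π = [0.2205, 0.1855, 0.1723, 0.1580, 0.2637], E[r] = 1.9279, γ^t·E[r] = 0.922090, running G = 9.872958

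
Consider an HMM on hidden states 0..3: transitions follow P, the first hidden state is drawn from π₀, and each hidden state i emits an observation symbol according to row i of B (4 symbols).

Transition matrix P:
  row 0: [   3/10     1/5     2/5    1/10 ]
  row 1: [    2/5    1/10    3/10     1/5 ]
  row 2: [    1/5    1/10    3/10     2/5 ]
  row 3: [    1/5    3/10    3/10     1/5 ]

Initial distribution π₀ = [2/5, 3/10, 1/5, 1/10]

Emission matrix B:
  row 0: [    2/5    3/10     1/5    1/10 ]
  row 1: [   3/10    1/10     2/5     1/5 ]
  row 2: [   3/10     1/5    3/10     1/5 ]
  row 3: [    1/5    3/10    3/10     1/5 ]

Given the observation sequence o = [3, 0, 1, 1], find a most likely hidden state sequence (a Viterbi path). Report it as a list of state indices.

t=0: δ = [4.000e-02, 6.000e-02, 4.000e-02, 2.000e-02]  (obs o_0=3)
t=1: δ = [9.600e-03, 2.400e-03, 5.400e-03, 3.200e-03]  ψ = [1, 0, 1, 2]  (obs o_1=0)
t=2: δ = [8.640e-04, 1.920e-04, 7.680e-04, 6.480e-04]  ψ = [0, 0, 0, 2]  (obs o_2=1)
t=3: δ = [7.776e-05, 1.944e-05, 6.912e-05, 9.216e-05]  ψ = [0, 3, 0, 2]  (obs o_3=1)
backtrack: best end state = 3; path = [1, 0, 2, 3]

path = [1, 0, 2, 3]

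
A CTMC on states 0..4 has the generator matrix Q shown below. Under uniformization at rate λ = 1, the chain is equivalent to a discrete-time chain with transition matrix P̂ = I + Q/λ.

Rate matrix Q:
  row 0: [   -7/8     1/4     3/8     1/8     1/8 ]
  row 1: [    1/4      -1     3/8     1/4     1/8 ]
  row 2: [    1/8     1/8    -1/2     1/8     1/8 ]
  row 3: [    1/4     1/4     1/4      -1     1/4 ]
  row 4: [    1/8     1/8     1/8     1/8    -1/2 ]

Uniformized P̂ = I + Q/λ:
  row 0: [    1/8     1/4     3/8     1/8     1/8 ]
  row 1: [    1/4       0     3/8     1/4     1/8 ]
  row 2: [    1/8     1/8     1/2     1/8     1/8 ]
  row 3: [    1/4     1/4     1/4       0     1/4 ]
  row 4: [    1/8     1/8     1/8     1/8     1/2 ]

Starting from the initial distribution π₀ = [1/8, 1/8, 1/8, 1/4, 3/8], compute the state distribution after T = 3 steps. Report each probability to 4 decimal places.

π = [0.1589, 0.1436, 0.3362, 0.1262, 0.2351]

t=0: π = [0.1250, 0.1250, 0.1250, 0.2500, 0.3750]
t=1: π = [0.1719, 0.1563, 0.2656, 0.1094, 0.2969]
t=2: π = [0.1582, 0.1406, 0.3203, 0.1309, 0.2500]
t=3: π = [0.1589, 0.1436, 0.3362, 0.1262, 0.2351]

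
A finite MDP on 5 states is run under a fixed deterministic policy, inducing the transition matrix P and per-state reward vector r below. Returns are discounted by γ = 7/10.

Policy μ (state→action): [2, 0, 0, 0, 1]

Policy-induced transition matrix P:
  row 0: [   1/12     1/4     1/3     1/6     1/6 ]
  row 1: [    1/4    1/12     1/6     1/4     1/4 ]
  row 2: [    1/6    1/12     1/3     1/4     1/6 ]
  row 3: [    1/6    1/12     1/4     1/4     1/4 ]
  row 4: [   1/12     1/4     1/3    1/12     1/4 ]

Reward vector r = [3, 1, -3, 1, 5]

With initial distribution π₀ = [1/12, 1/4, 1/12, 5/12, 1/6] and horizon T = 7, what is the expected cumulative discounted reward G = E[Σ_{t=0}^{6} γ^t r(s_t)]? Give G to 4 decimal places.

t=0: π = [0.0833, 0.2500, 0.0833, 0.4167, 0.1667], E[r] = 1.5000, γ^t·E[r] = 1.500000, running G = 1.500000
t=1: π = [0.1667, 0.1250, 0.2569, 0.2153, 0.2361], E[r] = 1.2500, γ^t·E[r] = 0.875000, running G = 2.375000
t=2: π = [0.1435, 0.1505, 0.2946, 0.1968, 0.2147], E[r] = 0.9676, γ^t·E[r] = 0.474120, running G = 2.849120
t=3: π = [0.1494, 0.1430, 0.2919, 0.2023, 0.2135], E[r] = 0.9852, γ^t·E[r] = 0.337938, running G = 3.187059
t=4: π = [0.1483, 0.1438, 0.2926, 0.2020, 0.2132], E[r] = 0.9791, γ^t·E[r] = 0.235075, running G = 3.422133
t=5: π = [0.1485, 0.1436, 0.2925, 0.2021, 0.2133], E[r] = 0.9799, γ^t·E[r] = 0.164692, running G = 3.586826
t=6: π = [0.1485, 0.1436, 0.2926, 0.2021, 0.2132], E[r] = 0.9797, γ^t·E[r] = 0.115263, running G = 3.702089

G = 3.7021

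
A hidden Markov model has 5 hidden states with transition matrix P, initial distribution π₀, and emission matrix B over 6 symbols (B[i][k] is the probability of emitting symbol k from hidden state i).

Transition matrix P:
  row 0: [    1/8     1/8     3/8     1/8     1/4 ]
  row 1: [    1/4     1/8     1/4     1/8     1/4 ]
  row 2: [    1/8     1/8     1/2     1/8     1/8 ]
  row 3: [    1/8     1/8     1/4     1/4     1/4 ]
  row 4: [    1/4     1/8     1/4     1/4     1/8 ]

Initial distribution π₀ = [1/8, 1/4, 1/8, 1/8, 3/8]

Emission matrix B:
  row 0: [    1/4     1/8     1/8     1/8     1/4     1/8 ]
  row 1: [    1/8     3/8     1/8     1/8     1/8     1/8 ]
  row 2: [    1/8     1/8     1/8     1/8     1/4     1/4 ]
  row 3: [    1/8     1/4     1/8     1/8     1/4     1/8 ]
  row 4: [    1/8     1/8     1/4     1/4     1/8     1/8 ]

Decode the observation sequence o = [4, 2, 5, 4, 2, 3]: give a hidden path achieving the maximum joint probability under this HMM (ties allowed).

t=0: δ = [3.125e-02, 3.125e-02, 3.125e-02, 3.125e-02, 4.688e-02]  (obs o_0=4)
t=1: δ = [1.465e-03, 7.324e-04, 1.953e-03, 1.465e-03, 1.953e-03]  ψ = [4, 4, 2, 4, 0]  (obs o_1=2)
t=2: δ = [6.104e-05, 3.052e-05, 2.441e-04, 6.104e-05, 4.578e-05]  ψ = [4, 2, 2, 4, 0]  (obs o_2=5)
t=3: δ = [7.629e-06, 3.815e-06, 3.052e-05, 7.629e-06, 3.815e-06]  ψ = [2, 2, 2, 2, 2]  (obs o_3=4)
t=4: δ = [4.768e-07, 4.768e-07, 1.907e-06, 4.768e-07, 9.537e-07]  ψ = [2, 2, 2, 2, 2]  (obs o_4=2)
t=5: δ = [2.980e-08, 2.980e-08, 1.192e-07, 2.980e-08, 5.960e-08]  ψ = [2, 2, 2, 2, 2]  (obs o_5=3)
backtrack: best end state = 2; path = [2, 2, 2, 2, 2, 2]

path = [2, 2, 2, 2, 2, 2]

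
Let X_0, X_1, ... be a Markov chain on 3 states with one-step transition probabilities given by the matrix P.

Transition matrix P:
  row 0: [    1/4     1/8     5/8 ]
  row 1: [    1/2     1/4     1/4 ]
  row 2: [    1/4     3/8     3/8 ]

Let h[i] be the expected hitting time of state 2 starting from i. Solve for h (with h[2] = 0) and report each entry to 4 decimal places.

First-step conditioning: h[2] = 0; for i ≠ 2, h[i] = 1 + Σ_k P[i][k]·h[k].
  h[0] = 1 + 1/4·h[0] + 1/8·h[1]
  h[1] = 1 + 1/2·h[0] + 1/4·h[1]
Solving the 2×2 linear system over states ≠ 2 gives exactly h = [7/4, 5/2, 0] (h[2] = 0 is the target).

h = [1.7500, 2.5000, 0.0000]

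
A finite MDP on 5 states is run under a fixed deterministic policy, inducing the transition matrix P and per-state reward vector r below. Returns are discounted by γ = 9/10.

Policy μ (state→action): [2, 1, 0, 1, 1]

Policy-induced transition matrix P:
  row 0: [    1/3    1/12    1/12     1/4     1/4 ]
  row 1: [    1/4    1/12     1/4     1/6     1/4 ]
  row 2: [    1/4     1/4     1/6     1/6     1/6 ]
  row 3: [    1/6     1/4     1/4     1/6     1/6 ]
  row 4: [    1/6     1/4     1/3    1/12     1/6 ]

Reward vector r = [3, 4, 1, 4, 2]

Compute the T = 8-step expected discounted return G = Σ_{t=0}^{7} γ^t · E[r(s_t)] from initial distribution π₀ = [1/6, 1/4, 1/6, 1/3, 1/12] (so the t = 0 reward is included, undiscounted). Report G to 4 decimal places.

G = 15.9746

t=0: π = [0.1667, 0.2500, 0.1667, 0.3333, 0.0833], E[r] = 3.1667, γ^t·E[r] = 3.166667, running G = 3.166667
t=1: π = [0.2292, 0.1806, 0.2153, 0.1736, 0.2014], E[r] = 2.7222, γ^t·E[r] = 2.450000, running G = 5.616667
t=2: π = [0.2378, 0.1817, 0.2106, 0.1690, 0.2008], E[r] = 2.7286, γ^t·E[r] = 2.210156, running G = 7.826823
t=3: π = [0.2390, 0.1801, 0.2095, 0.1698, 0.2016], E[r] = 2.7291, γ^t·E[r] = 1.989527, running G = 9.816350
t=4: π = [0.2390, 0.1802, 0.2095, 0.1698, 0.2016], E[r] = 2.7293, γ^t·E[r] = 1.790714, running G = 11.607065
t=5: π = [0.2390, 0.1801, 0.2095, 0.1698, 0.2016], E[r] = 2.7293, γ^t·E[r] = 1.611630, running G = 13.218695
t=6: π = [0.2390, 0.1801, 0.2095, 0.1698, 0.2016], E[r] = 2.7293, γ^t·E[r] = 1.450468, running G = 14.669163
t=7: π = [0.2390, 0.1801, 0.2095, 0.1698, 0.2016], E[r] = 2.7293, γ^t·E[r] = 1.305421, running G = 15.974584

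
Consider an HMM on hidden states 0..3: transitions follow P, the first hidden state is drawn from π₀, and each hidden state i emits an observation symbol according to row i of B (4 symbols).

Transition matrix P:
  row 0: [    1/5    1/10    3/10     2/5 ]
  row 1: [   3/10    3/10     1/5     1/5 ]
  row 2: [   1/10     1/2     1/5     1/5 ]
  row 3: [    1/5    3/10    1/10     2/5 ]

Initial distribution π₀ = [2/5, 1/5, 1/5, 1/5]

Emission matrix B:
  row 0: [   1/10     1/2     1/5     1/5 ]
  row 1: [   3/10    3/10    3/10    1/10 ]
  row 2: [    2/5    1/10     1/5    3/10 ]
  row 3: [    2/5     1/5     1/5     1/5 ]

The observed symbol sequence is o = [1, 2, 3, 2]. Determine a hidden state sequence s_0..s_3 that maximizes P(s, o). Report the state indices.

path = [0, 3, 3, 1]

t=0: δ = [2.000e-01, 6.000e-02, 2.000e-02, 4.000e-02]  (obs o_0=1)
t=1: δ = [8.000e-03, 6.000e-03, 1.200e-02, 1.600e-02]  ψ = [0, 0, 0, 0]  (obs o_1=2)
t=2: δ = [6.400e-04, 6.000e-04, 7.200e-04, 1.280e-03]  ψ = [3, 2, 0, 3]  (obs o_2=3)
t=3: δ = [5.120e-05, 1.152e-04, 3.840e-05, 1.024e-04]  ψ = [3, 3, 0, 3]  (obs o_3=2)
backtrack: best end state = 1; path = [0, 3, 3, 1]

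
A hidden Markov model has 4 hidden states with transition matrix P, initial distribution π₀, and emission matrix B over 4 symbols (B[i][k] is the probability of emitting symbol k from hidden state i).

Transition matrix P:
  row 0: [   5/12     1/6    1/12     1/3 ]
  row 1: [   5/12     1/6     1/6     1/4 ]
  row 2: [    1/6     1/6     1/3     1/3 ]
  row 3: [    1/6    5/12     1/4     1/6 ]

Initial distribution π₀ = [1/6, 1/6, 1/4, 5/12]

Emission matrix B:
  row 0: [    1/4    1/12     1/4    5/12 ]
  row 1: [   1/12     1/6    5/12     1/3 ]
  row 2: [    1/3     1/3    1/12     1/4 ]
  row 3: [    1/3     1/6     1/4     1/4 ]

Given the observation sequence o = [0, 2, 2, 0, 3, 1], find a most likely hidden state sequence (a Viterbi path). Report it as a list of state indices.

t=0: δ = [4.167e-02, 1.389e-02, 8.333e-02, 1.389e-01]  (obs o_0=0)
t=1: δ = [5.787e-03, 2.411e-02, 2.894e-03, 6.944e-03]  ψ = [3, 3, 3, 2]  (obs o_1=2)
t=2: δ = [2.512e-03, 1.674e-03, 3.349e-04, 1.507e-03]  ψ = [1, 1, 1, 1]  (obs o_2=2)
t=3: δ = [2.616e-04, 5.233e-05, 1.256e-04, 2.791e-04]  ψ = [0, 3, 3, 0]  (obs o_3=0)
t=4: δ = [4.542e-05, 3.876e-05, 1.744e-05, 2.180e-05]  ψ = [0, 3, 3, 0]  (obs o_4=3)
t=5: δ = [1.577e-06, 1.514e-06, 2.153e-06, 2.524e-06]  ψ = [0, 3, 1, 0]  (obs o_5=1)
backtrack: best end state = 3; path = [3, 1, 0, 0, 0, 3]

path = [3, 1, 0, 0, 0, 3]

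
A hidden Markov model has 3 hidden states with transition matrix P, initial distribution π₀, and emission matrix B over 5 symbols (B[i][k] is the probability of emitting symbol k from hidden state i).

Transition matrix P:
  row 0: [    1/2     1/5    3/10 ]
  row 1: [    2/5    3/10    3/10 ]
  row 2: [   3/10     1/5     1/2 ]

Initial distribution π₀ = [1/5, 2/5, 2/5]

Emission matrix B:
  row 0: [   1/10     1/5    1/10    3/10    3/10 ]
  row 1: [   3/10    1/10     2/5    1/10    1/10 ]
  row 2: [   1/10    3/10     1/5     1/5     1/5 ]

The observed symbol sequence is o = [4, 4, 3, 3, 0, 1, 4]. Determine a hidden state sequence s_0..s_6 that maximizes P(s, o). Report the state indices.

path = [0, 0, 0, 0, 0, 0, 0]

t=0: δ = [6.000e-02, 4.000e-02, 8.000e-02]  (obs o_0=4)
t=1: δ = [9.000e-03, 1.600e-03, 8.000e-03]  ψ = [0, 2, 2]  (obs o_1=4)
t=2: δ = [1.350e-03, 1.800e-04, 8.000e-04]  ψ = [0, 0, 2]  (obs o_2=3)
t=3: δ = [2.025e-04, 2.700e-05, 8.100e-05]  ψ = [0, 0, 0]  (obs o_3=3)
t=4: δ = [1.013e-05, 1.215e-05, 6.075e-06]  ψ = [0, 0, 0]  (obs o_4=0)
t=5: δ = [1.013e-06, 3.645e-07, 1.093e-06]  ψ = [0, 1, 1]  (obs o_5=1)
t=6: δ = [1.519e-07, 2.187e-08, 1.093e-07]  ψ = [0, 2, 2]  (obs o_6=4)
backtrack: best end state = 0; path = [0, 0, 0, 0, 0, 0, 0]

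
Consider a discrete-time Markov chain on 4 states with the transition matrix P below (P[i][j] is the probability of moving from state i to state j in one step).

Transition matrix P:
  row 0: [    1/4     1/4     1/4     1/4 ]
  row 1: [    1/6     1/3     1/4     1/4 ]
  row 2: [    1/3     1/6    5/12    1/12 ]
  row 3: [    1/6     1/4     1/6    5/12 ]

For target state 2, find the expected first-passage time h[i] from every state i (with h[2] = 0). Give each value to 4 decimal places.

First-step conditioning: h[2] = 0; for i ≠ 2, h[i] = 1 + Σ_k P[i][k]·h[k].
  h[0] = 1 + 1/4·h[0] + 1/4·h[1] + 1/4·h[3]
  h[1] = 1 + 1/6·h[0] + 1/3·h[1] + 1/4·h[3]
  h[3] = 1 + 1/6·h[0] + 1/4·h[1] + 5/12·h[3]
Solving the 3×3 linear system over states ≠ 2 gives exactly h = [40/9, 40/9, 0, 44/9] (h[2] = 0 is the target).

h = [4.4444, 4.4444, 0.0000, 4.8889]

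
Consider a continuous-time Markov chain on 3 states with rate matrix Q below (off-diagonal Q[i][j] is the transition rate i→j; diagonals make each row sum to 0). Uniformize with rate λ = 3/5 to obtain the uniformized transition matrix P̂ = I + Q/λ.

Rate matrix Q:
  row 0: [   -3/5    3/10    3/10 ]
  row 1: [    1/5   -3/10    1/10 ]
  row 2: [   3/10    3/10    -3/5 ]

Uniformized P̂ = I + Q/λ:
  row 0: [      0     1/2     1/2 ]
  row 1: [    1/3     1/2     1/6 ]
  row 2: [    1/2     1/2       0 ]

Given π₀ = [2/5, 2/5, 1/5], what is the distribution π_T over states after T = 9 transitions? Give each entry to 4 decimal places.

t=0: π = [0.4000, 0.4000, 0.2000]
t=1: π = [0.2333, 0.5000, 0.2667]
t=2: π = [0.3000, 0.5000, 0.2000]
t=3: π = [0.2667, 0.5000, 0.2333]
t=4: π = [0.2833, 0.5000, 0.2167]
t=5: π = [0.2750, 0.5000, 0.2250]
t=6: π = [0.2792, 0.5000, 0.2208]
t=7: π = [0.2771, 0.5000, 0.2229]
t=8: π = [0.2781, 0.5000, 0.2219]
t=9: π = [0.2776, 0.5000, 0.2224]

π = [0.2776, 0.5000, 0.2224]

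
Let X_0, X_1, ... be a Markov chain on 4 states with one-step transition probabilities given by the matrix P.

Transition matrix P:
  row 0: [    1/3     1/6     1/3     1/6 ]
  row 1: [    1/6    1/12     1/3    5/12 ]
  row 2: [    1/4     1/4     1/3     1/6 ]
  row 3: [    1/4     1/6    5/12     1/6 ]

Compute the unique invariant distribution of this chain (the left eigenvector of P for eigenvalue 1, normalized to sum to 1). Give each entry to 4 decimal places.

Balance equations π_j = Σ_i π_i·P[i][j]:
  π_0 = 1/3·π_0 + 1/6·π_1 + 1/4·π_2 + 1/4·π_3
  π_1 = 1/6·π_0 + 1/12·π_1 + 1/4·π_2 + 1/6·π_3
  π_2 = 1/3·π_0 + 1/3·π_1 + 1/3·π_2 + 5/12·π_3
  normalize: π_0 + π_1 + π_2 + π_3 = 1
Solving the linear system gives exactly π = [479/1869, 338/1869, 656/1869, 132/623].

π = [0.2563, 0.1808, 0.3510, 0.2119]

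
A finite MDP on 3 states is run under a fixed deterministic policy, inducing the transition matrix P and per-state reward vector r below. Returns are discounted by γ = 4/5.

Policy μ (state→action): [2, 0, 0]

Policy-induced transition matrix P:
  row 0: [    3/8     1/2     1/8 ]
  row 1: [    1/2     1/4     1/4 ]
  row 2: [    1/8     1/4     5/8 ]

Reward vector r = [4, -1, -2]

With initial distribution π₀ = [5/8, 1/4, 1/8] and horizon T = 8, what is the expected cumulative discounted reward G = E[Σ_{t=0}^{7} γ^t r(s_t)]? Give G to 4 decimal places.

G = 3.5375

t=0: π = [0.6250, 0.2500, 0.1250], E[r] = 2.0000, γ^t·E[r] = 2.000000, running G = 2.000000
t=1: π = [0.3750, 0.4063, 0.2188], E[r] = 0.6563, γ^t·E[r] = 0.525000, running G = 2.525000
t=2: π = [0.3711, 0.3438, 0.2852], E[r] = 0.5703, γ^t·E[r] = 0.365000, running G = 2.890000
t=3: π = [0.3467, 0.3428, 0.3105], E[r] = 0.4229, γ^t·E[r] = 0.216500, running G = 3.106500
t=4: π = [0.3402, 0.3367, 0.3231], E[r] = 0.3779, γ^t·E[r] = 0.154800, running G = 3.261300
t=5: π = [0.3363, 0.3351, 0.3286], E[r] = 0.3529, γ^t·E[r] = 0.115630, running G = 3.376930
t=6: π = [0.3347, 0.3341, 0.3312], E[r] = 0.3424, γ^t·E[r] = 0.089758, running G = 3.466688
t=7: π = [0.3340, 0.3337, 0.3324], E[r] = 0.3374, γ^t·E[r] = 0.070765, running G = 3.537453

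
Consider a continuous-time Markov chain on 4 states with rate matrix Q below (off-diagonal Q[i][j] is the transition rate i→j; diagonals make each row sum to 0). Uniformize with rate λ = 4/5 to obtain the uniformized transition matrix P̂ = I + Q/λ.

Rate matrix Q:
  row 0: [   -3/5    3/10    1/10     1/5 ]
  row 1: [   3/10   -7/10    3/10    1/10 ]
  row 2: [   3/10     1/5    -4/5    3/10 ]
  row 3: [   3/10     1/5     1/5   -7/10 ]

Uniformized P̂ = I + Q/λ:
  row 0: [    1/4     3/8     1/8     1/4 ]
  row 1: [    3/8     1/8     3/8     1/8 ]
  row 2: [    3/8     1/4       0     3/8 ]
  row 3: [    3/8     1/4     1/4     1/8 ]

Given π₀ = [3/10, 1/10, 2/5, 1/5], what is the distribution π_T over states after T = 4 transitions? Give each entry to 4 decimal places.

t=0: π = [0.3000, 0.1000, 0.4000, 0.2000]
t=1: π = [0.3375, 0.2750, 0.1250, 0.2625]
t=2: π = [0.3328, 0.2578, 0.2109, 0.1984]
t=3: π = [0.3334, 0.2594, 0.1879, 0.2193]
t=4: π = [0.3333, 0.2593, 0.1938, 0.2136]

π = [0.3333, 0.2593, 0.1938, 0.2136]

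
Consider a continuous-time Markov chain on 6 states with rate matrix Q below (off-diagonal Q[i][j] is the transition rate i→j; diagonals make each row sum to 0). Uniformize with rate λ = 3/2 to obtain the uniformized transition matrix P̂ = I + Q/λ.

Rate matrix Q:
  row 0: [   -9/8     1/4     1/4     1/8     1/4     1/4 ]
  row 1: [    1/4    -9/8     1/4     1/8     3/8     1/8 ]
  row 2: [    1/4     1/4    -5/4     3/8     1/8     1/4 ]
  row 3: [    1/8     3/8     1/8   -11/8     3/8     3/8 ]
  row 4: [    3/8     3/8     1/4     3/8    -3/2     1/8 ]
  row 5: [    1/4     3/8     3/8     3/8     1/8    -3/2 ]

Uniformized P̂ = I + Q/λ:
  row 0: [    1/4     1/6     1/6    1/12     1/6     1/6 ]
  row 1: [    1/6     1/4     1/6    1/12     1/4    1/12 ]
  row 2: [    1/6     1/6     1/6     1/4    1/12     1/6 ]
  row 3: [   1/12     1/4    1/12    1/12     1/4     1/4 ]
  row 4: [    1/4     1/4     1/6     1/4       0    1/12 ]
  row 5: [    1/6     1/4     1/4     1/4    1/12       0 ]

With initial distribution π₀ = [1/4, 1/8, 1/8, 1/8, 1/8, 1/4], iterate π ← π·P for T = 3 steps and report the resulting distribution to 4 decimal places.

π = [0.1814, 0.2215, 0.1648, 0.1577, 0.1480, 0.1266]

t=0: π = [0.2500, 0.1250, 0.1250, 0.1250, 0.1250, 0.2500]
t=1: π = [0.1875, 0.2188, 0.1771, 0.1667, 0.1354, 0.1146]
t=2: π = [0.1797, 0.2196, 0.1623, 0.1545, 0.1519, 0.1319]
t=3: π = [0.1814, 0.2215, 0.1648, 0.1577, 0.1480, 0.1266]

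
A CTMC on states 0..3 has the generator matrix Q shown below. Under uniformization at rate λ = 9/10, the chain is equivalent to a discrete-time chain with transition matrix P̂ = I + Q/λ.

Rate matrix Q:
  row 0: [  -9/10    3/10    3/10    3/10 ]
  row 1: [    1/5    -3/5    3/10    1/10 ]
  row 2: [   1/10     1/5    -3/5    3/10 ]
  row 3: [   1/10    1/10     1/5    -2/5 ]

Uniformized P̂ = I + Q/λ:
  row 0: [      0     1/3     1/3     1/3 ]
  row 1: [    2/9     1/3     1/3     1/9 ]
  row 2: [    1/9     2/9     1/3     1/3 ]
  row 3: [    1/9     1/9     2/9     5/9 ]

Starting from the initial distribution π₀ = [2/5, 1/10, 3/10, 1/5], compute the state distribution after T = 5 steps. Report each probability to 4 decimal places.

π = [0.1220, 0.2197, 0.2928, 0.3655]

t=0: π = [0.4000, 0.1000, 0.3000, 0.2000]
t=1: π = [0.0778, 0.2556, 0.3111, 0.3556]
t=2: π = [0.1309, 0.2198, 0.2938, 0.3556]
t=3: π = [0.1210, 0.2217, 0.2938, 0.3635]
t=4: π = [0.1223, 0.2199, 0.2929, 0.3649]
t=5: π = [0.1220, 0.2197, 0.2928, 0.3655]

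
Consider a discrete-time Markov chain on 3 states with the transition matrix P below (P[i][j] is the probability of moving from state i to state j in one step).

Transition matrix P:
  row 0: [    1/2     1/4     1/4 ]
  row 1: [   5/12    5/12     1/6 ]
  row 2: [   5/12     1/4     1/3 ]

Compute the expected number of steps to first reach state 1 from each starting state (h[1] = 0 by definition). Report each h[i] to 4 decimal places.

First-step conditioning: h[1] = 0; for i ≠ 1, h[i] = 1 + Σ_k P[i][k]·h[k].
  h[0] = 1 + 1/2·h[0] + 1/4·h[2]
  h[2] = 1 + 5/12·h[0] + 1/3·h[2]
Solving the 2×2 linear system over states ≠ 1 gives exactly h = [4, 0, 4] (h[1] = 0 is the target).

h = [4.0000, 0.0000, 4.0000]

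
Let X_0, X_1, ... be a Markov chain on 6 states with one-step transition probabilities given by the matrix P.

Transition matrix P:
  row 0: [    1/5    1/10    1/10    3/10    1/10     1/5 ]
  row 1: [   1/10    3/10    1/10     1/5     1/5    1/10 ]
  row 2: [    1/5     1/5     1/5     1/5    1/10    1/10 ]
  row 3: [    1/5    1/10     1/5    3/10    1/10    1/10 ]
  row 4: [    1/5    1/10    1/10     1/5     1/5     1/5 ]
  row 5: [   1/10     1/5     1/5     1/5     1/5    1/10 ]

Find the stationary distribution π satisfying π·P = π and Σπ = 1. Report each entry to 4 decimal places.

π = [0.1708, 0.1605, 0.1525, 0.2412, 0.1435, 0.1314]

Balance equations π_j = Σ_i π_i·P[i][j]:
  π_0 = 1/5·π_0 + 1/10·π_1 + 1/5·π_2 + 1/5·π_3 + 1/5·π_4 + 1/10·π_5
  π_1 = 1/10·π_0 + 3/10·π_1 + 1/5·π_2 + 1/10·π_3 + 1/10·π_4 + 1/5·π_5
  π_2 = 1/10·π_0 + 1/10·π_1 + 1/5·π_2 + 1/5·π_3 + 1/10·π_4 + 1/5·π_5
  π_3 = 3/10·π_0 + 1/5·π_1 + 1/5·π_2 + 3/10·π_3 + 1/5·π_4 + 1/5·π_5
  π_4 = 1/10·π_0 + 1/5·π_1 + 1/10·π_2 + 1/10·π_3 + 1/5·π_4 + 1/5·π_5
  normalize: π_0 + π_1 + π_2 + π_3 + π_4 + π_5 = 1
Solving the linear system gives exactly π = [1382/8091, 13/81, 1234/8091, 17564/72819, 10453/72819, 9571/72819].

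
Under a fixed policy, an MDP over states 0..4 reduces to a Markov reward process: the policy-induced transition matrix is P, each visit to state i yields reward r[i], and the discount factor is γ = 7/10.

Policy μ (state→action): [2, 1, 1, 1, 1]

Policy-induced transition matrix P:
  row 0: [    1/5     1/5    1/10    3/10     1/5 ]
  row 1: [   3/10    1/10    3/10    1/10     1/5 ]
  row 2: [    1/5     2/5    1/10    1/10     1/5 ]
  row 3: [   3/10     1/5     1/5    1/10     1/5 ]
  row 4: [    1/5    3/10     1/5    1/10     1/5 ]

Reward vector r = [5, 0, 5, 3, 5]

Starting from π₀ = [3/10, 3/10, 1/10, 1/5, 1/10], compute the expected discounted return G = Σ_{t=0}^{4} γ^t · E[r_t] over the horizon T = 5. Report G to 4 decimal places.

t=0: π = [0.3000, 0.3000, 0.1000, 0.2000, 0.1000], E[r] = 3.1000, γ^t·E[r] = 3.100000, running G = 3.100000
t=1: π = [0.2500, 0.2000, 0.1900, 0.1600, 0.2000], E[r] = 3.6800, γ^t·E[r] = 2.576000, running G = 5.676000
t=2: π = [0.2360, 0.2380, 0.1760, 0.1500, 0.2000], E[r] = 3.5100, γ^t·E[r] = 1.719900, running G = 7.395900
t=3: π = [0.2388, 0.2314, 0.1826, 0.1472, 0.2000], E[r] = 3.5486, γ^t·E[r] = 1.217170, running G = 8.613070
t=4: π = [0.2379, 0.2334, 0.1810, 0.1478, 0.2000], E[r] = 3.5376, γ^t·E[r] = 0.849373, running G = 9.462443

G = 9.4624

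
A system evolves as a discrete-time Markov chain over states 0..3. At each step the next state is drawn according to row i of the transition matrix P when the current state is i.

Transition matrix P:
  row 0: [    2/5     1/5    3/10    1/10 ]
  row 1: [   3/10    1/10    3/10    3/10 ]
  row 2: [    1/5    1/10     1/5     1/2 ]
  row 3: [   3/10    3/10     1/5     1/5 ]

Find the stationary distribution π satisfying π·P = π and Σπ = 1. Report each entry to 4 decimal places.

Balance equations π_j = Σ_i π_i·P[i][j]:
  π_0 = 2/5·π_0 + 3/10·π_1 + 1/5·π_2 + 3/10·π_3
  π_1 = 1/5·π_0 + 1/10·π_1 + 1/10·π_2 + 3/10·π_3
  π_2 = 3/10·π_0 + 3/10·π_1 + 1/5·π_2 + 1/5·π_3
  normalize: π_0 + π_1 + π_2 + π_3 = 1
Solving the linear system gives exactly π = [339/1109, 203/1109, 276/1109, 291/1109].

π = [0.3057, 0.1830, 0.2489, 0.2624]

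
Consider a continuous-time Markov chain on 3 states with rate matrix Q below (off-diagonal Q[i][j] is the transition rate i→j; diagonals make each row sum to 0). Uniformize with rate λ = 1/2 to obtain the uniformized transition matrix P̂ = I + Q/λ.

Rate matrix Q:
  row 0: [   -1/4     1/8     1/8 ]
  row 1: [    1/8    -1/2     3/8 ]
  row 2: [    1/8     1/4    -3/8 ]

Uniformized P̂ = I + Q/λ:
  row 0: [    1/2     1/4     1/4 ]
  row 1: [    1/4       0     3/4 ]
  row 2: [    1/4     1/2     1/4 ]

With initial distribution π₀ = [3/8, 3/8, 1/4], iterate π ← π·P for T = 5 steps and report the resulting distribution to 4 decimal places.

π = [0.3334, 0.2743, 0.3923]

t=0: π = [0.3750, 0.3750, 0.2500]
t=1: π = [0.3438, 0.2188, 0.4375]
t=2: π = [0.3359, 0.3047, 0.3594]
t=3: π = [0.3340, 0.2637, 0.4023]
t=4: π = [0.3335, 0.2847, 0.3818]
t=5: π = [0.3334, 0.2743, 0.3923]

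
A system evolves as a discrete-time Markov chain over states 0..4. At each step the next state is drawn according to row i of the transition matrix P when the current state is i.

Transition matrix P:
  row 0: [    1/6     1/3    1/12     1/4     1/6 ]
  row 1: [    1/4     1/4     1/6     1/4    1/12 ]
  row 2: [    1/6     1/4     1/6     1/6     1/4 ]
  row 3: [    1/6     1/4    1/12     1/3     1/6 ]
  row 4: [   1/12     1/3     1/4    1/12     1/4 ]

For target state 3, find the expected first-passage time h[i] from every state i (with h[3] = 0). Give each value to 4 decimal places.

h = [4.7718, 4.7381, 5.2962, 0.0000, 5.7347]

First-step conditioning: h[3] = 0; for i ≠ 3, h[i] = 1 + Σ_k P[i][k]·h[k].
  h[0] = 1 + 1/6·h[0] + 1/3·h[1] + 1/12·h[2] + 1/6·h[4]
  h[1] = 1 + 1/4·h[0] + 1/4·h[1] + 1/6·h[2] + 1/12·h[4]
  h[2] = 1 + 1/6·h[0] + 1/4·h[1] + 1/6·h[2] + 1/4·h[4]
  h[4] = 1 + 1/12·h[0] + 1/3·h[1] + 1/4·h[2] + 1/4·h[4]
Solving the 4×4 linear system over states ≠ 3 gives exactly h = [18672/3913, 18540/3913, 20724/3913, 0, 22440/3913] (h[3] = 0 is the target).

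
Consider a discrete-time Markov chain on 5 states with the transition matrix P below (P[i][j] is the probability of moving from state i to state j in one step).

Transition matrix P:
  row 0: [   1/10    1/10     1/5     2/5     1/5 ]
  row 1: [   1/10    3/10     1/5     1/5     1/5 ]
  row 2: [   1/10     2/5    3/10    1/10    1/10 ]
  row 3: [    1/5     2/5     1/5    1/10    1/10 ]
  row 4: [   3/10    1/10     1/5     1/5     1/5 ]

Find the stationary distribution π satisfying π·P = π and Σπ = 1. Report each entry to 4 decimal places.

Balance equations π_j = Σ_i π_i·P[i][j]:
  π_0 = 1/10·π_0 + 1/10·π_1 + 1/10·π_2 + 1/5·π_3 + 3/10·π_4
  π_1 = 1/10·π_0 + 3/10·π_1 + 2/5·π_2 + 2/5·π_3 + 1/10·π_4
  π_2 = 1/5·π_0 + 1/5·π_1 + 3/10·π_2 + 1/5·π_3 + 1/5·π_4
  π_3 = 2/5·π_0 + 1/5·π_1 + 1/10·π_2 + 1/10·π_3 + 1/5·π_4
  normalize: π_0 + π_1 + π_2 + π_3 + π_4 = 1
Solving the linear system gives exactly π = [245/1626, 227/813, 2/9, 461/2439, 775/4878].

π = [0.1507, 0.2792, 0.2222, 0.1890, 0.1589]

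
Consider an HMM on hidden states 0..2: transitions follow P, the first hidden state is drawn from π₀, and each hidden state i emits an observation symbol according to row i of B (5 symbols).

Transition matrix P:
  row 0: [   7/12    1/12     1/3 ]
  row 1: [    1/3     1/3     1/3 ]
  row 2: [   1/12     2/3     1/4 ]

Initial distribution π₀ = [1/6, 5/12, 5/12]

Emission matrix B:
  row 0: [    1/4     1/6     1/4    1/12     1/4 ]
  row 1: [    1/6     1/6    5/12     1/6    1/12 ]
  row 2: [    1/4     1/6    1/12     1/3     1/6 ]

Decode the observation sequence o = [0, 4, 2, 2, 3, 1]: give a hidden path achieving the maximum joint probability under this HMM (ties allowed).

t=0: δ = [4.167e-02, 6.944e-02, 1.042e-01]  (obs o_0=0)
t=1: δ = [6.076e-03, 5.787e-03, 4.340e-03]  ψ = [0, 2, 2]  (obs o_1=4)
t=2: δ = [8.861e-04, 1.206e-03, 1.688e-04]  ψ = [0, 2, 0]  (obs o_2=2)
t=3: δ = [1.292e-04, 1.674e-04, 3.349e-05]  ψ = [0, 1, 1]  (obs o_3=2)
t=4: δ = [6.282e-06, 9.303e-06, 1.861e-05]  ψ = [0, 1, 1]  (obs o_4=3)
t=5: δ = [6.107e-07, 2.067e-06, 7.752e-07]  ψ = [0, 2, 2]  (obs o_5=1)
backtrack: best end state = 1; path = [2, 2, 1, 1, 2, 1]

path = [2, 2, 1, 1, 2, 1]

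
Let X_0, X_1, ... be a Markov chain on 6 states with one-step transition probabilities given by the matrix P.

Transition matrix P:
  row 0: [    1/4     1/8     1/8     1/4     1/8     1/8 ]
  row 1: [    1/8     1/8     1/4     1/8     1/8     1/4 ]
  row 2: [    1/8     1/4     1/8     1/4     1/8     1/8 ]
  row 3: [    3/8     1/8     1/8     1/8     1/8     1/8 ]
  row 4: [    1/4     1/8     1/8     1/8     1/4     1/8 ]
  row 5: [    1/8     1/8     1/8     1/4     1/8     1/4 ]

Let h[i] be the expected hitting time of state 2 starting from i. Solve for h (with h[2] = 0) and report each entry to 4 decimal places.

h = [7.1111, 6.2222, 0.0000, 7.1111, 7.1111, 7.1111]

First-step conditioning: h[2] = 0; for i ≠ 2, h[i] = 1 + Σ_k P[i][k]·h[k].
  h[0] = 1 + 1/4·h[0] + 1/8·h[1] + 1/4·h[3] + 1/8·h[4] + 1/8·h[5]
  h[1] = 1 + 1/8·h[0] + 1/8·h[1] + 1/8·h[3] + 1/8·h[4] + 1/4·h[5]
  h[3] = 1 + 3/8·h[0] + 1/8·h[1] + 1/8·h[3] + 1/8·h[4] + 1/8·h[5]
  h[4] = 1 + 1/4·h[0] + 1/8·h[1] + 1/8·h[3] + 1/4·h[4] + 1/8·h[5]
  h[5] = 1 + 1/8·h[0] + 1/8·h[1] + 1/4·h[3] + 1/8·h[4] + 1/4·h[5]
Solving the 5×5 linear system over states ≠ 2 gives exactly h = [64/9, 56/9, 0, 64/9, 64/9, 64/9] (h[2] = 0 is the target).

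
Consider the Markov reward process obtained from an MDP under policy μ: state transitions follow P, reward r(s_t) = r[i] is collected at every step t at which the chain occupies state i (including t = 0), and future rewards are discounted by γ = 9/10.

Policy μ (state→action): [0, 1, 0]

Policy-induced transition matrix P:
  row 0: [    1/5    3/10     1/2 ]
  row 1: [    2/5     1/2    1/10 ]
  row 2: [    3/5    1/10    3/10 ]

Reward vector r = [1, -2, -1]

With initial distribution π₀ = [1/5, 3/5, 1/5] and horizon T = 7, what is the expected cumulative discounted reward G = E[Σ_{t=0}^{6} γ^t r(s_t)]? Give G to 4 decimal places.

t=0: π = [0.2000, 0.6000, 0.2000], E[r] = -1.2000, γ^t·E[r] = -1.200000, running G = -1.200000
t=1: π = [0.4000, 0.3800, 0.2200], E[r] = -0.5800, γ^t·E[r] = -0.522000, running G = -1.722000
t=2: π = [0.3640, 0.3320, 0.3040], E[r] = -0.6040, γ^t·E[r] = -0.489240, running G = -2.211240
t=3: π = [0.3880, 0.3056, 0.3064], E[r] = -0.5296, γ^t·E[r] = -0.386078, running G = -2.597318
t=4: π = [0.3837, 0.2998, 0.3165], E[r] = -0.5325, γ^t·E[r] = -0.349360, running G = -2.946679
t=5: π = [0.3866, 0.2967, 0.3168], E[r] = -0.5236, γ^t·E[r] = -0.309152, running G = -3.255831
t=6: π = [0.3860, 0.2960, 0.3180], E[r] = -0.5239, γ^t·E[r] = -0.278421, running G = -3.534251

G = -3.5343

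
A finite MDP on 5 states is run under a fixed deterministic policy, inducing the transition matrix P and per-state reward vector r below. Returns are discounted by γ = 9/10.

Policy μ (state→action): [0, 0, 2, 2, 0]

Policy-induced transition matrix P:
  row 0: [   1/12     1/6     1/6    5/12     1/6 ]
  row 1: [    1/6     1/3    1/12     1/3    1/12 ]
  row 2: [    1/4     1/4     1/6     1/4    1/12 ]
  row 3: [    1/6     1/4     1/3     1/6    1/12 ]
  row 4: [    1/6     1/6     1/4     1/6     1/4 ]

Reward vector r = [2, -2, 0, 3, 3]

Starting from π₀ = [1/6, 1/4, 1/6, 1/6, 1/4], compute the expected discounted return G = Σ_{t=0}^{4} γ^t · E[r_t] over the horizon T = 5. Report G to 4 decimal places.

t=0: π = [0.1667, 0.2500, 0.1667, 0.1667, 0.2500], E[r] = 1.0833, γ^t·E[r] = 1.083333, running G = 1.083333
t=1: π = [0.1667, 0.2361, 0.1944, 0.2639, 0.1389], E[r] = 1.0694, γ^t·E[r] = 0.962500, running G = 2.045833
t=2: π = [0.1690, 0.2442, 0.2025, 0.2639, 0.1204], E[r] = 1.0023, γ^t·E[r] = 0.811875, running G = 2.857708
t=3: π = [0.1695, 0.2462, 0.2003, 0.2665, 0.1175], E[r] = 0.9984, γ^t·E[r] = 0.727805, running G = 3.585513
t=4: π = [0.1692, 0.2466, 0.2004, 0.2668, 0.1170], E[r] = 0.9967, γ^t·E[r] = 0.653912, running G = 4.239425

G = 4.2394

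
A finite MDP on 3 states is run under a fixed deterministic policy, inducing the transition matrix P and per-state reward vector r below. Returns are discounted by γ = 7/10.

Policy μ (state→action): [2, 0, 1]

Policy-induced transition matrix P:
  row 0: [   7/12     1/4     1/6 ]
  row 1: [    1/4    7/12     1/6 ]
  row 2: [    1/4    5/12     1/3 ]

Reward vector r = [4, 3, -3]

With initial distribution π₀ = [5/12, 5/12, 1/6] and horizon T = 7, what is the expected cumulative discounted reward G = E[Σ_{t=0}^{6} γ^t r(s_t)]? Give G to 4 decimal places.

G = 6.9337

t=0: π = [0.4167, 0.4167, 0.1667], E[r] = 2.4167, γ^t·E[r] = 2.416667, running G = 2.416667
t=1: π = [0.3889, 0.4167, 0.1944], E[r] = 2.2222, γ^t·E[r] = 1.555556, running G = 3.972222
t=2: π = [0.3796, 0.4213, 0.1991], E[r] = 2.1852, γ^t·E[r] = 1.070741, running G = 5.042963
t=3: π = [0.3765, 0.4236, 0.1998], E[r] = 2.1775, γ^t·E[r] = 0.746872, running G = 5.789835
t=4: π = [0.3755, 0.4245, 0.2000], E[r] = 2.1757, γ^t·E[r] = 0.522378, running G = 6.312213
t=5: π = [0.3752, 0.4248, 0.2000], E[r] = 2.1752, γ^t·E[r] = 0.365585, running G = 6.677798
t=6: π = [0.3751, 0.4249, 0.2000], E[r] = 2.1751, γ^t·E[r] = 0.255894, running G = 6.933692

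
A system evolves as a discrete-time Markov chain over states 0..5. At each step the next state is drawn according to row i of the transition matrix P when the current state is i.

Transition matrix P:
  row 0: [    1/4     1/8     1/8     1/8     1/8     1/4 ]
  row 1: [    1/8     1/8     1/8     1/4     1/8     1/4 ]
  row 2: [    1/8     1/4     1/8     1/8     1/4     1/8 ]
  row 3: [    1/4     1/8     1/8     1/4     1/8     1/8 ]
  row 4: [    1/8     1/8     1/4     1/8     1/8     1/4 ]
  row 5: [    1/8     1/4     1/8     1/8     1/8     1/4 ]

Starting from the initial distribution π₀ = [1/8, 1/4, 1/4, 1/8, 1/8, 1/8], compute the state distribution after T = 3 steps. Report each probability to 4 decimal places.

π = [0.1667, 0.1694, 0.1428, 0.1670, 0.1431, 0.2109]

t=0: π = [0.1250, 0.2500, 0.2500, 0.1250, 0.1250, 0.1250]
t=1: π = [0.1563, 0.1719, 0.1406, 0.1719, 0.1563, 0.2031]
t=2: π = [0.1660, 0.1680, 0.1445, 0.1680, 0.1426, 0.2109]
t=3: π = [0.1667, 0.1694, 0.1428, 0.1670, 0.1431, 0.2109]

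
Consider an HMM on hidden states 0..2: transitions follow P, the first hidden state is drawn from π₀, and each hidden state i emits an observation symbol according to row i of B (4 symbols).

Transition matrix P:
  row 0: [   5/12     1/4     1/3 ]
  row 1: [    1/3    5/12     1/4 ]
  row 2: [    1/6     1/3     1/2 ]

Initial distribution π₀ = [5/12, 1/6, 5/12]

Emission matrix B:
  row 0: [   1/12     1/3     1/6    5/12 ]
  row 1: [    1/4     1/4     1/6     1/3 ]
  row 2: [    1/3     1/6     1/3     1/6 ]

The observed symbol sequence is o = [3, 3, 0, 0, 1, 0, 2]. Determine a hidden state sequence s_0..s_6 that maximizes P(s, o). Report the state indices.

t=0: δ = [1.736e-01, 5.556e-02, 6.944e-02]  (obs o_0=3)
t=1: δ = [3.014e-02, 1.447e-02, 9.645e-03]  ψ = [0, 0, 0]  (obs o_1=3)
t=2: δ = [1.047e-03, 1.884e-03, 3.349e-03]  ψ = [0, 0, 0]  (obs o_2=0)
t=3: δ = [5.233e-05, 2.791e-04, 5.582e-04]  ψ = [1, 2, 2]  (obs o_3=0)
t=4: δ = [3.101e-05, 4.651e-05, 4.651e-05]  ψ = [1, 2, 2]  (obs o_4=1)
t=5: δ = [1.292e-06, 4.845e-06, 7.752e-06]  ψ = [1, 1, 2]  (obs o_5=0)
t=6: δ = [2.692e-07, 4.307e-07, 1.292e-06]  ψ = [1, 2, 2]  (obs o_6=2)
backtrack: best end state = 2; path = [0, 0, 2, 2, 2, 2, 2]

path = [0, 0, 2, 2, 2, 2, 2]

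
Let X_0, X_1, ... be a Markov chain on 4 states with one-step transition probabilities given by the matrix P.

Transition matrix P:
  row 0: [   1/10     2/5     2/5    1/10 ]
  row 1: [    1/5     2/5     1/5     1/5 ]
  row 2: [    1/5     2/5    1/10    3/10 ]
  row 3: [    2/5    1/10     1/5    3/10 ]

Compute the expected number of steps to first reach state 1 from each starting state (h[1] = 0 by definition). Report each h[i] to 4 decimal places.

First-step conditioning: h[1] = 0; for i ≠ 1, h[i] = 1 + Σ_k P[i][k]·h[k].
  h[0] = 1 + 1/10·h[0] + 2/5·h[2] + 1/10·h[3]
  h[2] = 1 + 1/5·h[0] + 1/10·h[2] + 3/10·h[3]
  h[3] = 1 + 2/5·h[0] + 1/5·h[2] + 3/10·h[3]
Solving the 3×3 linear system over states ≠ 1 gives exactly h = [120/41, 0, 380/123, 490/123] (h[1] = 0 is the target).

h = [2.9268, 0.0000, 3.0894, 3.9837]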